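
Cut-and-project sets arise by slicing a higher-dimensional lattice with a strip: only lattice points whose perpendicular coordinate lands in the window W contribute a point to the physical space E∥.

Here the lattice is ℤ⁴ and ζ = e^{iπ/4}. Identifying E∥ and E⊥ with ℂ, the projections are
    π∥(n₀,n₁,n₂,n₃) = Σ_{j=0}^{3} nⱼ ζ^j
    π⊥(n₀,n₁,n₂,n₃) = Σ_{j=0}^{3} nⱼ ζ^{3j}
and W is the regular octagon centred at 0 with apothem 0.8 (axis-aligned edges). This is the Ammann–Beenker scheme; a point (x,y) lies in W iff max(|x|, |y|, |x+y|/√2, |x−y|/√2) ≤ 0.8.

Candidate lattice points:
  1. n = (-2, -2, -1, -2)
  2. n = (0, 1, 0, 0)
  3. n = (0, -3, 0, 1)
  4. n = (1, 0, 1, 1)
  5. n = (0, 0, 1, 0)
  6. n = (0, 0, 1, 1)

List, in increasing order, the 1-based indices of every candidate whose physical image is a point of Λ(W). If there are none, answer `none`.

6

With ζ = e^{iπ/4} the internal vectors are ζ^0,ζ^3,ζ^6,ζ^9.
#1 (-2, -2, -1, -2): internal (-2.0000, -1.8284); octagon support 2.7071 vs apothem 0.8 → ∉ W
#2 (0, 1, 0, 0): internal (-0.7071, 0.7071); octagon support 1.0000 vs apothem 0.8 → ∉ W
#3 (0, -3, 0, 1): internal (2.8284, -1.4142); octagon support 3.0000 vs apothem 0.8 → ∉ W
#4 (1, 0, 1, 1): internal (1.7071, -0.2929); octagon support 1.7071 vs apothem 0.8 → ∉ W
#5 (0, 0, 1, 0): internal (0.0000, -1.0000); octagon support 1.0000 vs apothem 0.8 → ∉ W
#6 (0, 0, 1, 1): internal (0.7071, -0.2929); octagon support 0.7071 vs apothem 0.8 → ∈ W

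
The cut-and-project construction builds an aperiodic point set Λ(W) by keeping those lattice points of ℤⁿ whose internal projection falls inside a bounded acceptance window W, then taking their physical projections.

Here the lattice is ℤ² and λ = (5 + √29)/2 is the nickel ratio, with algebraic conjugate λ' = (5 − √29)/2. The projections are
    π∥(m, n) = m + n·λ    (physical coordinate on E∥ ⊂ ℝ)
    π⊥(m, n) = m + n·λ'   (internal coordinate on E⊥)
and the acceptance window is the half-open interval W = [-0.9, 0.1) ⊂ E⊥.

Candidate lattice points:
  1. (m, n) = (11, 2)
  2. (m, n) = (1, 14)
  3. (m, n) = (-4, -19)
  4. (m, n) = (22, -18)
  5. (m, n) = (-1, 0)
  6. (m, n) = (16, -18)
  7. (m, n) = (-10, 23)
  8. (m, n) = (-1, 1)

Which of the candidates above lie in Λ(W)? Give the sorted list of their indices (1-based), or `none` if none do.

3

Numerically λ ≈ 5.192582 and λ' = −1/λ ≈ -0.192582.
#1 (11,2): internal coord 11 + (2)·λ' = +10.614835; +10.614835 ∉ [-0.9, 0.1) → out
#2 (1,14): internal coord 1 + (14)·λ' = -1.696154; -1.696154 ∉ [-0.9, 0.1) → out
#3 (-4,-19): internal coord -4 + (-19)·λ' = -0.340934; -0.340934 ∈ [-0.9, 0.1) → IN Λ
#4 (22,-18): internal coord 22 + (-18)·λ' = +25.466483; +25.466483 ∉ [-0.9, 0.1) → out
#5 (-1,0): internal coord -1 + (0)·λ' = -1.000000; -1.000000 ∉ [-0.9, 0.1) → out
#6 (16,-18): internal coord 16 + (-18)·λ' = +19.466483; +19.466483 ∉ [-0.9, 0.1) → out
#7 (-10,23): internal coord -10 + (23)·λ' = -14.429395; -14.429395 ∉ [-0.9, 0.1) → out
#8 (-1,1): internal coord -1 + (1)·λ' = -1.192582; -1.192582 ∉ [-0.9, 0.1) → out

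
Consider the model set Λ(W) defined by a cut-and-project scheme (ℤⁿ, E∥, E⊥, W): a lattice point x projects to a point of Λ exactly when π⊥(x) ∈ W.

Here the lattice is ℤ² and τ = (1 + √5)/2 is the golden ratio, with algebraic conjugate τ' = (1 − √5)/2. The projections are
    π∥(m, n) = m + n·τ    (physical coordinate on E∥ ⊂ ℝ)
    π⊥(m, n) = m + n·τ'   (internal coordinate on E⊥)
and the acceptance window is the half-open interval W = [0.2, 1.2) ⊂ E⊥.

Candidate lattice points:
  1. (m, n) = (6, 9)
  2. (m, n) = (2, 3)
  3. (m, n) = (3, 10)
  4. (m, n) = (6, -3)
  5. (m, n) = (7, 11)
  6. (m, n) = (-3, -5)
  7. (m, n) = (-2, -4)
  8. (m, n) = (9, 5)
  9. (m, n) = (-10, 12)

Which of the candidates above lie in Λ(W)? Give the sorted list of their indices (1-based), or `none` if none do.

1, 5, 7

Compute τ' = (1−√5)/2 = -0.61803, so π⊥(m,n) = m -0.61803·n.
candidate 1: (m,n)=(6,9) → π∥ = 6+9·τ ≈ 20.56231, π⊥ = 6+9·τ' ≈ 0.43769 ∈ [0.2, 1.2) ⇒ IN Λ
candidate 2: (m,n)=(2,3) → π∥ = 2+3·τ ≈ 6.85410, π⊥ = 2+3·τ' ≈ 0.14590 ∉ [0.2, 1.2) ⇒ out
candidate 3: (m,n)=(3,10) → π∥ = 3+10·τ ≈ 19.18034, π⊥ = 3+10·τ' ≈ -3.18034 ∉ [0.2, 1.2) ⇒ out
candidate 4: (m,n)=(6,-3) → π∥ = 6-3·τ ≈ 1.14590, π⊥ = 6-3·τ' ≈ 7.85410 ∉ [0.2, 1.2) ⇒ out
candidate 5: (m,n)=(7,11) → π∥ = 7+11·τ ≈ 24.79837, π⊥ = 7+11·τ' ≈ 0.20163 ∈ [0.2, 1.2) ⇒ IN Λ
candidate 6: (m,n)=(-3,-5) → π∥ = -3-5·τ ≈ -11.09017, π⊥ = -3-5·τ' ≈ 0.09017 ∉ [0.2, 1.2) ⇒ out
candidate 7: (m,n)=(-2,-4) → π∥ = -2-4·τ ≈ -8.47214, π⊥ = -2-4·τ' ≈ 0.47214 ∈ [0.2, 1.2) ⇒ IN Λ
candidate 8: (m,n)=(9,5) → π∥ = 9+5·τ ≈ 17.09017, π⊥ = 9+5·τ' ≈ 5.90983 ∉ [0.2, 1.2) ⇒ out
candidate 9: (m,n)=(-10,12) → π∥ = -10+12·τ ≈ 9.41641, π⊥ = -10+12·τ' ≈ -17.41641 ∉ [0.2, 1.2) ⇒ out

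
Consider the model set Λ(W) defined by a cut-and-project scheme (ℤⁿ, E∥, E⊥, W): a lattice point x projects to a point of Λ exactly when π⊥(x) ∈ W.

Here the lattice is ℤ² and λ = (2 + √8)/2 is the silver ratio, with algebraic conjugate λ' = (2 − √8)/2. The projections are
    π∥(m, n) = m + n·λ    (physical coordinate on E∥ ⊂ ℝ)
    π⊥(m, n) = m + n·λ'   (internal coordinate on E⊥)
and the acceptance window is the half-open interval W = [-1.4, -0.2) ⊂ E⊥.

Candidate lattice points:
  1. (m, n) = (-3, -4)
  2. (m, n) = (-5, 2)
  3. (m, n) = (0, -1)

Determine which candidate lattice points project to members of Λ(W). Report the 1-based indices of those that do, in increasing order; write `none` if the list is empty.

1

λ' = (2−√8)/2 ≈ -0.4142.
candidate 1: (m,n)=(-3,-4) → π∥ = -3-4·λ ≈ -12.6569, π⊥ = -3-4·λ' ≈ -1.3431 ∈ [-1.4, -0.2) ⇒ IN Λ
candidate 2: (m,n)=(-5,2) → π∥ = -5+2·λ ≈ -0.1716, π⊥ = -5+2·λ' ≈ -5.8284 ∉ [-1.4, -0.2) ⇒ out
candidate 3: (m,n)=(0,-1) → π∥ = 0-1·λ ≈ -2.4142, π⊥ = 0-1·λ' ≈ 0.4142 ∉ [-1.4, -0.2) ⇒ out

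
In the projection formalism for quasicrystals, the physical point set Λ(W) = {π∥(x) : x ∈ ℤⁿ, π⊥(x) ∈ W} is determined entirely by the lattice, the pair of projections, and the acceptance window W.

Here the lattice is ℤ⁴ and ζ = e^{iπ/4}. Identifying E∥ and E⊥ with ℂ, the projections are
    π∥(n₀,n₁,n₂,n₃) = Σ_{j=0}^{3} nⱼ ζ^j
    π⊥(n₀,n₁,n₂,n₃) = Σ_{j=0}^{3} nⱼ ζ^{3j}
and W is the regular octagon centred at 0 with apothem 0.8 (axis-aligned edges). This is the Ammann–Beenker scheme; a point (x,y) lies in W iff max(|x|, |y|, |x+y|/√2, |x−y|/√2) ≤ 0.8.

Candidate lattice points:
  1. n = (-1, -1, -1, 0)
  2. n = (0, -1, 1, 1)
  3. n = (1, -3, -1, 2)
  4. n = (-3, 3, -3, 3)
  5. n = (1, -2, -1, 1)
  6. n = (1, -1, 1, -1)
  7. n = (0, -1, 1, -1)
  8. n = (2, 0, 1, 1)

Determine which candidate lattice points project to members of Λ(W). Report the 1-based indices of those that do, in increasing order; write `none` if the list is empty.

1

π⊥(n) = n₀ + n₁ζ³ + n₂ζ⁶ + n₃ζ⁹ where ζ = e^{iπ/4}.
candidate 1: n = (-1, -1, -1, 0) → π⊥ ≈ (-0.29289, +0.29289); max(|x|,|y|,|x±y|/√2) = 0.41421 ≤ 0.8 ⇒ ∈ W
candidate 2: n = (0, -1, 1, 1) → π⊥ ≈ (+1.41421, -1.00000); max(|x|,|y|,|x±y|/√2) = 1.70711 > 0.8 ⇒ ∉ W
candidate 3: n = (1, -3, -1, 2) → π⊥ ≈ (+4.53553, +0.29289); max(|x|,|y|,|x±y|/√2) = 4.53553 > 0.8 ⇒ ∉ W
candidate 4: n = (-3, 3, -3, 3) → π⊥ ≈ (-3.00000, +7.24264); max(|x|,|y|,|x±y|/√2) = 7.24264 > 0.8 ⇒ ∉ W
candidate 5: n = (1, -2, -1, 1) → π⊥ ≈ (+3.12132, +0.29289); max(|x|,|y|,|x±y|/√2) = 3.12132 > 0.8 ⇒ ∉ W
candidate 6: n = (1, -1, 1, -1) → π⊥ ≈ (+1.00000, -2.41421); max(|x|,|y|,|x±y|/√2) = 2.41421 > 0.8 ⇒ ∉ W
candidate 7: n = (0, -1, 1, -1) → π⊥ ≈ (+0.00000, -2.41421); max(|x|,|y|,|x±y|/√2) = 2.41421 > 0.8 ⇒ ∉ W
candidate 8: n = (2, 0, 1, 1) → π⊥ ≈ (+2.70711, -0.29289); max(|x|,|y|,|x±y|/√2) = 2.70711 > 0.8 ⇒ ∉ W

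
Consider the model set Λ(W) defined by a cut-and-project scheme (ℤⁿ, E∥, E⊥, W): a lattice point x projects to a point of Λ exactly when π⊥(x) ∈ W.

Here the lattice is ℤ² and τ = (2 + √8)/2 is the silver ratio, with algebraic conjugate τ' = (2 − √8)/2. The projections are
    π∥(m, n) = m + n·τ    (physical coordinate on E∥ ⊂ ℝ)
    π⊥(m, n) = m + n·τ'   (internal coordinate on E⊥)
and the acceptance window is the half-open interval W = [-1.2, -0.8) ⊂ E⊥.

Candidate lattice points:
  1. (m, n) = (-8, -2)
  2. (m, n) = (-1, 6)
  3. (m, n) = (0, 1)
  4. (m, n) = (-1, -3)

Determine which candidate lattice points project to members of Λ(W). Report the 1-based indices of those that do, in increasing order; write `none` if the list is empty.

Compute τ' = (2−√8)/2 = -0.414214, so π⊥(m,n) = m -0.414214·n.
#1 (-8,-2): internal coord -8 + (-2)·τ' = -7.171573; -7.171573 ∉ [-1.2, -0.8) → out
#2 (-1,6): internal coord -1 + (6)·τ' = -3.485281; -3.485281 ∉ [-1.2, -0.8) → out
#3 (0,1): internal coord 0 + (1)·τ' = -0.414214; -0.414214 ∉ [-1.2, -0.8) → out
#4 (-1,-3): internal coord -1 + (-3)·τ' = +0.242641; +0.242641 ∉ [-1.2, -0.8) → out

none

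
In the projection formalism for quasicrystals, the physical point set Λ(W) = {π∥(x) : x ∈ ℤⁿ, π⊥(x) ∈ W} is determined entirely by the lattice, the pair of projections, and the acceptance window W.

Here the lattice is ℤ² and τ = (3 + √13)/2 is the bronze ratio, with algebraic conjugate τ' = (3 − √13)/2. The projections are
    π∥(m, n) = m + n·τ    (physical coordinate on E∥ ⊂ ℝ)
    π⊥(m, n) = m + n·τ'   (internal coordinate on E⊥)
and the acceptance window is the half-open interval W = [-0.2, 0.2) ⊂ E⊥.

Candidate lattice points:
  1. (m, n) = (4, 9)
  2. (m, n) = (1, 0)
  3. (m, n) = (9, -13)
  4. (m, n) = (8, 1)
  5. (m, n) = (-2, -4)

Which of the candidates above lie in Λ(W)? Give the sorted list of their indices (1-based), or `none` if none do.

none

Numerically τ ≈ 3.3028 and τ' = −1/τ ≈ -0.3028.
candidate 1: (m,n)=(4,9) → π∥ = 4+9·τ ≈ 33.7250, π⊥ = 4+9·τ' ≈ 1.2750 ∉ [-0.2, 0.2) ⇒ out
candidate 2: (m,n)=(1,0) → π∥ = 1+0·τ ≈ 1.0000, π⊥ = 1+0·τ' ≈ 1.0000 ∉ [-0.2, 0.2) ⇒ out
candidate 3: (m,n)=(9,-13) → π∥ = 9-13·τ ≈ -33.9361, π⊥ = 9-13·τ' ≈ 12.9361 ∉ [-0.2, 0.2) ⇒ out
candidate 4: (m,n)=(8,1) → π∥ = 8+1·τ ≈ 11.3028, π⊥ = 8+1·τ' ≈ 7.6972 ∉ [-0.2, 0.2) ⇒ out
candidate 5: (m,n)=(-2,-4) → π∥ = -2-4·τ ≈ -15.2111, π⊥ = -2-4·τ' ≈ -0.7889 ∉ [-0.2, 0.2) ⇒ out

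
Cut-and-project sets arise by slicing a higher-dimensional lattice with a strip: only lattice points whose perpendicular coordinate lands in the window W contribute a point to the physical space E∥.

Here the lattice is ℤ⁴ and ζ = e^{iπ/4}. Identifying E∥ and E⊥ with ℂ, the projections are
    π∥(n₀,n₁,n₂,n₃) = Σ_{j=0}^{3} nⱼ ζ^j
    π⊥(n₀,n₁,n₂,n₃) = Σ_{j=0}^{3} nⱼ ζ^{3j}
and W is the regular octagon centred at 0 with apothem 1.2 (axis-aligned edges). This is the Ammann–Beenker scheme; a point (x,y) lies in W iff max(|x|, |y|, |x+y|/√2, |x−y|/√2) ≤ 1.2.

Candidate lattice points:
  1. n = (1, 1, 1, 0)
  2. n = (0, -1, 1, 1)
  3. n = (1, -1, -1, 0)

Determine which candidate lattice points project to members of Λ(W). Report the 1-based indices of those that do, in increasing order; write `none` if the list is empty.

With ζ = e^{iπ/4} the internal vectors are ζ^0,ζ^3,ζ^6,ζ^9.
candidate 1: n = (1, 1, 1, 0) → π⊥ ≈ (+0.292893, -0.292893); max(|x|,|y|,|x±y|/√2) = 0.414214 ≤ 1.2 ⇒ ∈ W
candidate 2: n = (0, -1, 1, 1) → π⊥ ≈ (+1.414214, -1.000000); max(|x|,|y|,|x±y|/√2) = 1.707107 > 1.2 ⇒ ∉ W
candidate 3: n = (1, -1, -1, 0) → π⊥ ≈ (+1.707107, +0.292893); max(|x|,|y|,|x±y|/√2) = 1.707107 > 1.2 ⇒ ∉ W

1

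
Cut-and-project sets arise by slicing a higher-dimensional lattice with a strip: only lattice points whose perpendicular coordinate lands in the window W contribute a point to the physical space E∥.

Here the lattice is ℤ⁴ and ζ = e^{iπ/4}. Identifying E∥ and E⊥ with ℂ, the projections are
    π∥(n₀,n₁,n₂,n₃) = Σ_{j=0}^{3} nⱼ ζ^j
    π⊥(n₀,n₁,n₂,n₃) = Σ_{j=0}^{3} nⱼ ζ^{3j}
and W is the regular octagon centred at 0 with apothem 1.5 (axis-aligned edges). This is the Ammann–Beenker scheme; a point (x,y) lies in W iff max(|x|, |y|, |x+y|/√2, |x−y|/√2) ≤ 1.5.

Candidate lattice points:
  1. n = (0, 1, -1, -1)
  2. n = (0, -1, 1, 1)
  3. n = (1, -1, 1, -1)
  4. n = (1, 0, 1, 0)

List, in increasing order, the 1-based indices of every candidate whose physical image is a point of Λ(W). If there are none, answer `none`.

π⊥(n) = n₀ + n₁ζ³ + n₂ζ⁶ + n₃ζ⁹ where ζ = e^{iπ/4}.
candidate 1: n = (0, 1, -1, -1) → π⊥ ≈ (-1.41421, +1.00000); max(|x|,|y|,|x±y|/√2) = 1.70711 > 1.5 ⇒ ∉ W
candidate 2: n = (0, -1, 1, 1) → π⊥ ≈ (+1.41421, -1.00000); max(|x|,|y|,|x±y|/√2) = 1.70711 > 1.5 ⇒ ∉ W
candidate 3: n = (1, -1, 1, -1) → π⊥ ≈ (+1.00000, -2.41421); max(|x|,|y|,|x±y|/√2) = 2.41421 > 1.5 ⇒ ∉ W
candidate 4: n = (1, 0, 1, 0) → π⊥ ≈ (+1.00000, -1.00000); max(|x|,|y|,|x±y|/√2) = 1.41421 ≤ 1.5 ⇒ ∈ W

4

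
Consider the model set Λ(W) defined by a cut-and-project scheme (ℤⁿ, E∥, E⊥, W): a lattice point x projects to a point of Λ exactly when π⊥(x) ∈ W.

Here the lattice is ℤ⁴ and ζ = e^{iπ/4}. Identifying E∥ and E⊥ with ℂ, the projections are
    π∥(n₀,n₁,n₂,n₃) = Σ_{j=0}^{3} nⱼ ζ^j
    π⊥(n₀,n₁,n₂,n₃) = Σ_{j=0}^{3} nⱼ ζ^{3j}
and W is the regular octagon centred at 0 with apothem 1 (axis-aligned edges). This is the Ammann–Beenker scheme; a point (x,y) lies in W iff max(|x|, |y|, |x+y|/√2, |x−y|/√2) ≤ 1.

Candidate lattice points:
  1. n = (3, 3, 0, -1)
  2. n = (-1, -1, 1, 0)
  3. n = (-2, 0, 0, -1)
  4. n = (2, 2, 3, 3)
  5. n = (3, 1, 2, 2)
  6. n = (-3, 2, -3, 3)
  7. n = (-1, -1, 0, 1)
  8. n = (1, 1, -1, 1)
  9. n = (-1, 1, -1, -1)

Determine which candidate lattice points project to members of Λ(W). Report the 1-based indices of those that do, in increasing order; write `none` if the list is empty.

π⊥(n) = n₀ + n₁ζ³ + n₂ζ⁶ + n₃ζ⁹ where ζ = e^{iπ/4}.
#1 (3, 3, 0, -1): internal (0.1716, 1.4142); octagon support 1.4142 vs apothem 1 → ∉ W
#2 (-1, -1, 1, 0): internal (-0.2929, -1.7071); octagon support 1.7071 vs apothem 1 → ∉ W
#3 (-2, 0, 0, -1): internal (-2.7071, -0.7071); octagon support 2.7071 vs apothem 1 → ∉ W
#4 (2, 2, 3, 3): internal (2.7071, 0.5355); octagon support 2.7071 vs apothem 1 → ∉ W
#5 (3, 1, 2, 2): internal (3.7071, 0.1213); octagon support 3.7071 vs apothem 1 → ∉ W
#6 (-3, 2, -3, 3): internal (-2.2929, 6.5355); octagon support 6.5355 vs apothem 1 → ∉ W
#7 (-1, -1, 0, 1): internal (0.4142, 0.0000); octagon support 0.4142 vs apothem 1 → ∈ W
#8 (1, 1, -1, 1): internal (1.0000, 2.4142); octagon support 2.4142 vs apothem 1 → ∉ W
#9 (-1, 1, -1, -1): internal (-2.4142, 1.0000); octagon support 2.4142 vs apothem 1 → ∉ W

7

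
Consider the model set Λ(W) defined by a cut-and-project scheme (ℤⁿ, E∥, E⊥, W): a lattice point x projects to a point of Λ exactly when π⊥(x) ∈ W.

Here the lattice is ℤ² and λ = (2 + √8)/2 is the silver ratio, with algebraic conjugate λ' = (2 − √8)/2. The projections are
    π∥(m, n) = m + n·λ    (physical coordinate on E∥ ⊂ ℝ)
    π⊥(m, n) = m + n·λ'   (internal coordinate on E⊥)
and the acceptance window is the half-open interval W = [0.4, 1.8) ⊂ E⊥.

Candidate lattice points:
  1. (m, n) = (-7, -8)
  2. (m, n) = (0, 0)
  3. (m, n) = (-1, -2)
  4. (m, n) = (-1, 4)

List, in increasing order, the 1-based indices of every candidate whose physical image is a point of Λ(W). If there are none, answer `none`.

Numerically λ ≈ 2.41421 and λ' = −1/λ ≈ -0.41421.
candidate 1: (m,n)=(-7,-8) → π∥ = -7-8·λ ≈ -26.31371, π⊥ = -7-8·λ' ≈ -3.68629 ∉ [0.4, 1.8) ⇒ out
candidate 2: (m,n)=(0,0) → π∥ = 0+0·λ ≈ 0.00000, π⊥ = 0+0·λ' ≈ 0.00000 ∉ [0.4, 1.8) ⇒ out
candidate 3: (m,n)=(-1,-2) → π∥ = -1-2·λ ≈ -5.82843, π⊥ = -1-2·λ' ≈ -0.17157 ∉ [0.4, 1.8) ⇒ out
candidate 4: (m,n)=(-1,4) → π∥ = -1+4·λ ≈ 8.65685, π⊥ = -1+4·λ' ≈ -2.65685 ∉ [0.4, 1.8) ⇒ out

none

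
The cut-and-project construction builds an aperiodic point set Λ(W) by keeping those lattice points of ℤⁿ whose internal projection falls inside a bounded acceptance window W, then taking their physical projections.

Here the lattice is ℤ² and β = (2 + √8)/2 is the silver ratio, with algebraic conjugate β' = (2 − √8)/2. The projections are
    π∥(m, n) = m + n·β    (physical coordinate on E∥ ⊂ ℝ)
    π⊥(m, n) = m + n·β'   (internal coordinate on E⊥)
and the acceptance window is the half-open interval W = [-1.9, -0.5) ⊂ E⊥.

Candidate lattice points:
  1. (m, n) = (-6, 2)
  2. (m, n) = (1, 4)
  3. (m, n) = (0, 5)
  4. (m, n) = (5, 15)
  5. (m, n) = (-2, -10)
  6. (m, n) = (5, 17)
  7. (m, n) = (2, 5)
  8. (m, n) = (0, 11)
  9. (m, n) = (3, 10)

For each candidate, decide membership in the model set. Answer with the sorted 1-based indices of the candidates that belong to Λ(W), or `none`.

2, 4, 9

Compute β' = (2−√8)/2 = -0.41421, so π⊥(m,n) = m -0.41421·n.
candidate 1: (m,n)=(-6,2) → π∥ = -6+2·β ≈ -1.17157, π⊥ = -6+2·β' ≈ -6.82843 ∉ [-1.9, -0.5) ⇒ out
candidate 2: (m,n)=(1,4) → π∥ = 1+4·β ≈ 10.65685, π⊥ = 1+4·β' ≈ -0.65685 ∈ [-1.9, -0.5) ⇒ IN Λ
candidate 3: (m,n)=(0,5) → π∥ = 0+5·β ≈ 12.07107, π⊥ = 0+5·β' ≈ -2.07107 ∉ [-1.9, -0.5) ⇒ out
candidate 4: (m,n)=(5,15) → π∥ = 5+15·β ≈ 41.21320, π⊥ = 5+15·β' ≈ -1.21320 ∈ [-1.9, -0.5) ⇒ IN Λ
candidate 5: (m,n)=(-2,-10) → π∥ = -2-10·β ≈ -26.14214, π⊥ = -2-10·β' ≈ 2.14214 ∉ [-1.9, -0.5) ⇒ out
candidate 6: (m,n)=(5,17) → π∥ = 5+17·β ≈ 46.04163, π⊥ = 5+17·β' ≈ -2.04163 ∉ [-1.9, -0.5) ⇒ out
candidate 7: (m,n)=(2,5) → π∥ = 2+5·β ≈ 14.07107, π⊥ = 2+5·β' ≈ -0.07107 ∉ [-1.9, -0.5) ⇒ out
candidate 8: (m,n)=(0,11) → π∥ = 0+11·β ≈ 26.55635, π⊥ = 0+11·β' ≈ -4.55635 ∉ [-1.9, -0.5) ⇒ out
candidate 9: (m,n)=(3,10) → π∥ = 3+10·β ≈ 27.14214, π⊥ = 3+10·β' ≈ -1.14214 ∈ [-1.9, -0.5) ⇒ IN Λ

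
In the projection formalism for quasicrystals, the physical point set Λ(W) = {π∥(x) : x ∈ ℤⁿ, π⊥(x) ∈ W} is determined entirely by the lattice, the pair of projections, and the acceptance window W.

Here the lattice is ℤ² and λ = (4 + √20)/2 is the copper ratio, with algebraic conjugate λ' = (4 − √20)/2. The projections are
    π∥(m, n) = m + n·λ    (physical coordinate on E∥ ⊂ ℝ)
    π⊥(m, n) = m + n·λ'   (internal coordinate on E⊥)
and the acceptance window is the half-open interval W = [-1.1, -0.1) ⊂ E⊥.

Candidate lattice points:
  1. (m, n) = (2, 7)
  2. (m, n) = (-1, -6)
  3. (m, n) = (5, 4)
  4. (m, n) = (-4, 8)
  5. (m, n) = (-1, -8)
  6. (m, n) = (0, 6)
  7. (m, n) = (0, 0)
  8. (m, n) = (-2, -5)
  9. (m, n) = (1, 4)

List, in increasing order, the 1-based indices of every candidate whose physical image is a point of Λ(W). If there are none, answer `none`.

λ' = (4−√20)/2 ≈ -0.2361.
[1] lift (2,7): star map gives 0.3475; window check -1.1 ≤ 0.3475 < -0.1 is false → out
[2] lift (-1,-6): star map gives 0.4164; window check -1.1 ≤ 0.4164 < -0.1 is false → out
[3] lift (5,4): star map gives 4.0557; window check -1.1 ≤ 4.0557 < -0.1 is false → out
[4] lift (-4,8): star map gives -5.8885; window check -1.1 ≤ -5.8885 < -0.1 is false → out
[5] lift (-1,-8): star map gives 0.8885; window check -1.1 ≤ 0.8885 < -0.1 is false → out
[6] lift (0,6): star map gives -1.4164; window check -1.1 ≤ -1.4164 < -0.1 is false → out
[7] lift (0,0): star map gives 0.0000; window check -1.1 ≤ 0.0000 < -0.1 is false → out
[8] lift (-2,-5): star map gives -0.8197; window check -1.1 ≤ -0.8197 < -0.1 is true → IN Λ
[9] lift (1,4): star map gives 0.0557; window check -1.1 ≤ 0.0557 < -0.1 is false → out

8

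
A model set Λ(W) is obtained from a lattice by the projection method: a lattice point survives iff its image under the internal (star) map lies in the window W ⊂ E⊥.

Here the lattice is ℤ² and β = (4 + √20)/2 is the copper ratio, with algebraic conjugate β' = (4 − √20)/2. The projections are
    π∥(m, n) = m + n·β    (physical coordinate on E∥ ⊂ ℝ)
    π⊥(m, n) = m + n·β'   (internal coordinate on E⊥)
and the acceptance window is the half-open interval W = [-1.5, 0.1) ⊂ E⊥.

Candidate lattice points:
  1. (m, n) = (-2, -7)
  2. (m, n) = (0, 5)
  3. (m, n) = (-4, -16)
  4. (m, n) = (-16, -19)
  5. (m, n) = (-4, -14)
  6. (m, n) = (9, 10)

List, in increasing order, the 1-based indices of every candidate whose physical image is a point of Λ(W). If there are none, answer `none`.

Compute β' = (4−√20)/2 = -0.23607, so π⊥(m,n) = m -0.23607·n.
[1] lift (-2,-7): star map gives -0.34752; window check -1.5 ≤ -0.34752 < 0.1 is true → IN Λ
[2] lift (0,5): star map gives -1.18034; window check -1.5 ≤ -1.18034 < 0.1 is true → IN Λ
[3] lift (-4,-16): star map gives -0.22291; window check -1.5 ≤ -0.22291 < 0.1 is true → IN Λ
[4] lift (-16,-19): star map gives -11.51471; window check -1.5 ≤ -11.51471 < 0.1 is false → out
[5] lift (-4,-14): star map gives -0.69505; window check -1.5 ≤ -0.69505 < 0.1 is true → IN Λ
[6] lift (9,10): star map gives 6.63932; window check -1.5 ≤ 6.63932 < 0.1 is false → out

1, 2, 3, 5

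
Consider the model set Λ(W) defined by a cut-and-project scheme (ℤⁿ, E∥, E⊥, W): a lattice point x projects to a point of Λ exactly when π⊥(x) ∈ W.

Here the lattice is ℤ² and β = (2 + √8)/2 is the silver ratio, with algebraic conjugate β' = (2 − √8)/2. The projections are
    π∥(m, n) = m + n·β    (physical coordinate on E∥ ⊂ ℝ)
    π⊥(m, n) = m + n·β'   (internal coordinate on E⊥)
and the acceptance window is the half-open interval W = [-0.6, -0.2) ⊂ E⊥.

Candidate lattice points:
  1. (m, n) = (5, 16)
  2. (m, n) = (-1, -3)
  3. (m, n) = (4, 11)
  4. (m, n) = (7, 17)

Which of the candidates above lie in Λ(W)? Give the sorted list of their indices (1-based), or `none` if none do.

Numerically β ≈ 2.41421 and β' = −1/β ≈ -0.41421.
candidate 1: (m,n)=(5,16) → π∥ = 5+16·β ≈ 43.62742, π⊥ = 5+16·β' ≈ -1.62742 ∉ [-0.6, -0.2) ⇒ out
candidate 2: (m,n)=(-1,-3) → π∥ = -1-3·β ≈ -8.24264, π⊥ = -1-3·β' ≈ 0.24264 ∉ [-0.6, -0.2) ⇒ out
candidate 3: (m,n)=(4,11) → π∥ = 4+11·β ≈ 30.55635, π⊥ = 4+11·β' ≈ -0.55635 ∈ [-0.6, -0.2) ⇒ IN Λ
candidate 4: (m,n)=(7,17) → π∥ = 7+17·β ≈ 48.04163, π⊥ = 7+17·β' ≈ -0.04163 ∉ [-0.6, -0.2) ⇒ out

3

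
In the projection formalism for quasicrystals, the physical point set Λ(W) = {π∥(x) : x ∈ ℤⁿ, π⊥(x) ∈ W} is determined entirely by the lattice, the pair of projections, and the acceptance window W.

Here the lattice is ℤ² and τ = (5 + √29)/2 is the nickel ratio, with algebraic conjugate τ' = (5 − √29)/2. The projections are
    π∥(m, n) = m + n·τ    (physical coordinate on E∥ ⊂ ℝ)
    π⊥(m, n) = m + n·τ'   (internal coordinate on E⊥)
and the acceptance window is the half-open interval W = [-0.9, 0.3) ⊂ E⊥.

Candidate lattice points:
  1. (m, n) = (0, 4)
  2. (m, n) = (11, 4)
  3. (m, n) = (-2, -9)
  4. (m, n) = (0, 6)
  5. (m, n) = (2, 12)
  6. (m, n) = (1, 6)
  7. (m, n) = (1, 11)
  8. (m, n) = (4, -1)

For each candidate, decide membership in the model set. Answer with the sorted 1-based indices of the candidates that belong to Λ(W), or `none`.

1, 3, 5, 6

Numerically τ ≈ 5.1926 and τ' = −1/τ ≈ -0.1926.
[1] lift (0,4): star map gives -0.7703; window check -0.9 ≤ -0.7703 < 0.3 is true → IN Λ
[2] lift (11,4): star map gives 10.2297; window check -0.9 ≤ 10.2297 < 0.3 is false → out
[3] lift (-2,-9): star map gives -0.2668; window check -0.9 ≤ -0.2668 < 0.3 is true → IN Λ
[4] lift (0,6): star map gives -1.1555; window check -0.9 ≤ -1.1555 < 0.3 is false → out
[5] lift (2,12): star map gives -0.3110; window check -0.9 ≤ -0.3110 < 0.3 is true → IN Λ
[6] lift (1,6): star map gives -0.1555; window check -0.9 ≤ -0.1555 < 0.3 is true → IN Λ
[7] lift (1,11): star map gives -1.1184; window check -0.9 ≤ -1.1184 < 0.3 is false → out
[8] lift (4,-1): star map gives 4.1926; window check -0.9 ≤ 4.1926 < 0.3 is false → out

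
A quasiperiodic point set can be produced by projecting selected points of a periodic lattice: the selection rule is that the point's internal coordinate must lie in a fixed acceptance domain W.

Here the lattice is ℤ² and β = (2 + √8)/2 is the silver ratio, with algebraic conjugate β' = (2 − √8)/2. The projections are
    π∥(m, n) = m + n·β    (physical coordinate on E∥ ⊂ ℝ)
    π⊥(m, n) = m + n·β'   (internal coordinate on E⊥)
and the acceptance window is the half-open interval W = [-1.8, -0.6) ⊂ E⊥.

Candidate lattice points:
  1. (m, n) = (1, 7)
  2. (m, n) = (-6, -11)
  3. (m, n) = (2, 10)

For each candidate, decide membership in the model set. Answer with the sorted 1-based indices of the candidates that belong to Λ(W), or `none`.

Compute β' = (2−√8)/2 = -0.414214, so π⊥(m,n) = m -0.414214·n.
[1] lift (1,7): star map gives -1.899495; window check -1.8 ≤ -1.899495 < -0.6 is false → out
[2] lift (-6,-11): star map gives -1.443651; window check -1.8 ≤ -1.443651 < -0.6 is true → IN Λ
[3] lift (2,10): star map gives -2.142136; window check -1.8 ≤ -2.142136 < -0.6 is false → out

2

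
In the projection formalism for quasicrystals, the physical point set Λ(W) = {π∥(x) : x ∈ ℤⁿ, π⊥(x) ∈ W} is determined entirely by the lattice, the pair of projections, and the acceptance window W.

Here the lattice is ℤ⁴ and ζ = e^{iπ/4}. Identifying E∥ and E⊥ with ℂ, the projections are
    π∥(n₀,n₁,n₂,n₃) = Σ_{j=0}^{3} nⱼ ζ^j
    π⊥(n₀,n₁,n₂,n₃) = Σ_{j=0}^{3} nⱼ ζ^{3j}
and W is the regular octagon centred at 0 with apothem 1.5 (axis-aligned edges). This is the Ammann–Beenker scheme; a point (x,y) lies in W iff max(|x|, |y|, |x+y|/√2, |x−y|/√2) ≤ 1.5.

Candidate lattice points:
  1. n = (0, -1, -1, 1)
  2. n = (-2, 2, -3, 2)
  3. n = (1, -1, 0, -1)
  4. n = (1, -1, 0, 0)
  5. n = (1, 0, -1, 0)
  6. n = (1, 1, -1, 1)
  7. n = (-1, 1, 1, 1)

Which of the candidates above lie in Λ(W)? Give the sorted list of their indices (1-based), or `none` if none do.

With ζ = e^{iπ/4} the internal vectors are ζ^0,ζ^3,ζ^6,ζ^9.
#1 (0, -1, -1, 1): internal (1.4142, 1.0000); octagon support 1.7071 vs apothem 1.5 → ∉ W
#2 (-2, 2, -3, 2): internal (-2.0000, 5.8284); octagon support 5.8284 vs apothem 1.5 → ∉ W
#3 (1, -1, 0, -1): internal (1.0000, -1.4142); octagon support 1.7071 vs apothem 1.5 → ∉ W
#4 (1, -1, 0, 0): internal (1.7071, -0.7071); octagon support 1.7071 vs apothem 1.5 → ∉ W
#5 (1, 0, -1, 0): internal (1.0000, 1.0000); octagon support 1.4142 vs apothem 1.5 → ∈ W
#6 (1, 1, -1, 1): internal (1.0000, 2.4142); octagon support 2.4142 vs apothem 1.5 → ∉ W
#7 (-1, 1, 1, 1): internal (-1.0000, 0.4142); octagon support 1.0000 vs apothem 1.5 → ∈ W

5, 7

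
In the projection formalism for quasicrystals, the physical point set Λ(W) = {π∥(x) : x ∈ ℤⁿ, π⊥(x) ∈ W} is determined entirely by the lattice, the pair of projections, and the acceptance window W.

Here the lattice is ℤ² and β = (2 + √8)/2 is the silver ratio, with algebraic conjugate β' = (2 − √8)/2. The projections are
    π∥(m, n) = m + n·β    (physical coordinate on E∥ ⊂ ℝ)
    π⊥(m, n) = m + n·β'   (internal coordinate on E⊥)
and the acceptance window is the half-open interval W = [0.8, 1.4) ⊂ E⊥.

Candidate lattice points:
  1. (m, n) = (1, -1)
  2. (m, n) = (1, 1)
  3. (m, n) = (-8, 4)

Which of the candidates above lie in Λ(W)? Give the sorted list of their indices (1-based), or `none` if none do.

none

Compute β' = (2−√8)/2 = -0.4142, so π⊥(m,n) = m -0.4142·n.
[1] lift (1,-1): star map gives 1.4142; window check 0.8 ≤ 1.4142 < 1.4 is false → out
[2] lift (1,1): star map gives 0.5858; window check 0.8 ≤ 0.5858 < 1.4 is false → out
[3] lift (-8,4): star map gives -9.6569; window check 0.8 ≤ -9.6569 < 1.4 is false → out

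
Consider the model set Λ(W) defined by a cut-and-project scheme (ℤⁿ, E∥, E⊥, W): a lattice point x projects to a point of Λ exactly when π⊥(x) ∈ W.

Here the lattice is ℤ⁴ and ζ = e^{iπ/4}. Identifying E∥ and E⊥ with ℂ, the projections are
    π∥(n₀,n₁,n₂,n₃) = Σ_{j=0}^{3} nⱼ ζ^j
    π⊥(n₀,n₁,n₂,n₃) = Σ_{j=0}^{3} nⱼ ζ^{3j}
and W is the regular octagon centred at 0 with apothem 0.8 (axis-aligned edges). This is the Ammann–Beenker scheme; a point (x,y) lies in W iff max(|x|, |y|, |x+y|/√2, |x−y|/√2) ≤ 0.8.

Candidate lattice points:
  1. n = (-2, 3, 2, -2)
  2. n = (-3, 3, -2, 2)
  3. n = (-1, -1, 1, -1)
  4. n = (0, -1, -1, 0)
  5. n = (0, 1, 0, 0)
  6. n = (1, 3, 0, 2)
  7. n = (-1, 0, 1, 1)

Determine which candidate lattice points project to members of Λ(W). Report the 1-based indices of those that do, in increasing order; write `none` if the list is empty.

Internal map: ζ^{3j} for j=0..3 gives (1,0), (−√2/2,√2/2), (0,−1), (√2/2,√2/2).
#1 (-2, 3, 2, -2): internal (-5.535534, -1.292893); octagon support 5.535534 vs apothem 0.8 → ∉ W
#2 (-3, 3, -2, 2): internal (-3.707107, 5.535534); octagon support 6.535534 vs apothem 0.8 → ∉ W
#3 (-1, -1, 1, -1): internal (-1.000000, -2.414214); octagon support 2.414214 vs apothem 0.8 → ∉ W
#4 (0, -1, -1, 0): internal (0.707107, 0.292893); octagon support 0.707107 vs apothem 0.8 → ∈ W
#5 (0, 1, 0, 0): internal (-0.707107, 0.707107); octagon support 1.000000 vs apothem 0.8 → ∉ W
#6 (1, 3, 0, 2): internal (0.292893, 3.535534); octagon support 3.535534 vs apothem 0.8 → ∉ W
#7 (-1, 0, 1, 1): internal (-0.292893, -0.292893); octagon support 0.414214 vs apothem 0.8 → ∈ W

4, 7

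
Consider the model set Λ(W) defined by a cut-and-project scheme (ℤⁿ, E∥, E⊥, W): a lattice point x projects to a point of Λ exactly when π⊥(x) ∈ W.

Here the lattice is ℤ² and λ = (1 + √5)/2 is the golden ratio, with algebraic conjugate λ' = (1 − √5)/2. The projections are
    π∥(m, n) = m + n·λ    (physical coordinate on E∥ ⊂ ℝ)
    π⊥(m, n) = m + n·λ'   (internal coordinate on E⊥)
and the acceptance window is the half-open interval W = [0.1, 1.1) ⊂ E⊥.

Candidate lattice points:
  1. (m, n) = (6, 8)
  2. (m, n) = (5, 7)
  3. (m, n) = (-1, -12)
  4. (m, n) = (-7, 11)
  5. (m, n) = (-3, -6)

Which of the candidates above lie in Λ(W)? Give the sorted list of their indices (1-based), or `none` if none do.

1, 2, 5

Compute λ' = (1−√5)/2 = -0.61803, so π⊥(m,n) = m -0.61803·n.
candidate 1: (m,n)=(6,8) → π∥ = 6+8·λ ≈ 18.94427, π⊥ = 6+8·λ' ≈ 1.05573 ∈ [0.1, 1.1) ⇒ IN Λ
candidate 2: (m,n)=(5,7) → π∥ = 5+7·λ ≈ 16.32624, π⊥ = 5+7·λ' ≈ 0.67376 ∈ [0.1, 1.1) ⇒ IN Λ
candidate 3: (m,n)=(-1,-12) → π∥ = -1-12·λ ≈ -20.41641, π⊥ = -1-12·λ' ≈ 6.41641 ∉ [0.1, 1.1) ⇒ out
candidate 4: (m,n)=(-7,11) → π∥ = -7+11·λ ≈ 10.79837, π⊥ = -7+11·λ' ≈ -13.79837 ∉ [0.1, 1.1) ⇒ out
candidate 5: (m,n)=(-3,-6) → π∥ = -3-6·λ ≈ -12.70820, π⊥ = -3-6·λ' ≈ 0.70820 ∈ [0.1, 1.1) ⇒ IN Λ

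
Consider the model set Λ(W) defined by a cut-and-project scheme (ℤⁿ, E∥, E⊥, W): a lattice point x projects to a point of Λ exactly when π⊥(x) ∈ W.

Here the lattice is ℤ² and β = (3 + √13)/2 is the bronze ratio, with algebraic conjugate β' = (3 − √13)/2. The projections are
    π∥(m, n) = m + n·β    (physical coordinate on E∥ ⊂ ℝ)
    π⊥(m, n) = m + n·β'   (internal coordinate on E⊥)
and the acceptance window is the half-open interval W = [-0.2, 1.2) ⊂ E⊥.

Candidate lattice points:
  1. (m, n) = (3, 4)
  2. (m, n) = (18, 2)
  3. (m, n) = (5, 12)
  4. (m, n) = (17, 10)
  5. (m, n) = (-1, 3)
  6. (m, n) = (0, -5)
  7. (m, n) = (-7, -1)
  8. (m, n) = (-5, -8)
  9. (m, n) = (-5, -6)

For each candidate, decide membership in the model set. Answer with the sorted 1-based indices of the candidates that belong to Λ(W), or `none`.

Compute β' = (3−√13)/2 = -0.3028, so π⊥(m,n) = m -0.3028·n.
[1] lift (3,4): star map gives 1.7889; window check -0.2 ≤ 1.7889 < 1.2 is false → out
[2] lift (18,2): star map gives 17.3944; window check -0.2 ≤ 17.3944 < 1.2 is false → out
[3] lift (5,12): star map gives 1.3667; window check -0.2 ≤ 1.3667 < 1.2 is false → out
[4] lift (17,10): star map gives 13.9722; window check -0.2 ≤ 13.9722 < 1.2 is false → out
[5] lift (-1,3): star map gives -1.9083; window check -0.2 ≤ -1.9083 < 1.2 is false → out
[6] lift (0,-5): star map gives 1.5139; window check -0.2 ≤ 1.5139 < 1.2 is false → out
[7] lift (-7,-1): star map gives -6.6972; window check -0.2 ≤ -6.6972 < 1.2 is false → out
[8] lift (-5,-8): star map gives -2.5778; window check -0.2 ≤ -2.5778 < 1.2 is false → out
[9] lift (-5,-6): star map gives -3.1833; window check -0.2 ≤ -3.1833 < 1.2 is false → out

none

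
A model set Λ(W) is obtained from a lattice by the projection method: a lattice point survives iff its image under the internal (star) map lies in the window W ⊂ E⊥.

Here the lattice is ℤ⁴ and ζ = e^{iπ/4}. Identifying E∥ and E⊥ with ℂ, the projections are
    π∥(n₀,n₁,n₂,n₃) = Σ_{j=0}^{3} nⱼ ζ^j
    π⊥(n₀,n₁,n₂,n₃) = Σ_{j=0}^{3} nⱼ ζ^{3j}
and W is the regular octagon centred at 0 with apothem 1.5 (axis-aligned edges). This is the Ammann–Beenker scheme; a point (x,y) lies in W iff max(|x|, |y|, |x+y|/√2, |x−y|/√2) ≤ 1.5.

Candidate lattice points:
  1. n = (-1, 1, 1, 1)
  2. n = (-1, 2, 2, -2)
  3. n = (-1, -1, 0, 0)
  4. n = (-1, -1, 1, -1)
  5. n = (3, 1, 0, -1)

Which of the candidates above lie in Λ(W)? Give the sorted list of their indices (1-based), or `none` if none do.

With ζ = e^{iπ/4} the internal vectors are ζ^0,ζ^3,ζ^6,ζ^9.
#1 (-1, 1, 1, 1): internal (-1.000000, 0.414214); octagon support 1.000000 vs apothem 1.5 → ∈ W
#2 (-1, 2, 2, -2): internal (-3.828427, -2.000000); octagon support 4.121320 vs apothem 1.5 → ∉ W
#3 (-1, -1, 0, 0): internal (-0.292893, -0.707107); octagon support 0.707107 vs apothem 1.5 → ∈ W
#4 (-1, -1, 1, -1): internal (-1.000000, -2.414214); octagon support 2.414214 vs apothem 1.5 → ∉ W
#5 (3, 1, 0, -1): internal (1.585786, 0.000000); octagon support 1.585786 vs apothem 1.5 → ∉ W

1, 3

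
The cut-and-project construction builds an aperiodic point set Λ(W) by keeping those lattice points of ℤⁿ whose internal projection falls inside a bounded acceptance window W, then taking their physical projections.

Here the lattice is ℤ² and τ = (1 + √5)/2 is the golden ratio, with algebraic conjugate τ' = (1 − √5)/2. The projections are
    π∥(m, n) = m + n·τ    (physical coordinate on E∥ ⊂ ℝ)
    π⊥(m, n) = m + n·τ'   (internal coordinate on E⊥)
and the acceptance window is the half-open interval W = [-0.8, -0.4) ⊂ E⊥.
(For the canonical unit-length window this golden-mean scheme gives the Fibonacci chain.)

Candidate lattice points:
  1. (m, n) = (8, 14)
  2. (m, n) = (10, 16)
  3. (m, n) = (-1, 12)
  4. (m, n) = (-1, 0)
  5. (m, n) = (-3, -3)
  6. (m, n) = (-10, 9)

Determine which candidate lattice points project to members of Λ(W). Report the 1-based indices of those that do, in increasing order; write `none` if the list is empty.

τ' = (1−√5)/2 ≈ -0.61803.
candidate 1: (m,n)=(8,14) → π∥ = 8+14·τ ≈ 30.65248, π⊥ = 8+14·τ' ≈ -0.65248 ∈ [-0.8, -0.4) ⇒ IN Λ
candidate 2: (m,n)=(10,16) → π∥ = 10+16·τ ≈ 35.88854, π⊥ = 10+16·τ' ≈ 0.11146 ∉ [-0.8, -0.4) ⇒ out
candidate 3: (m,n)=(-1,12) → π∥ = -1+12·τ ≈ 18.41641, π⊥ = -1+12·τ' ≈ -8.41641 ∉ [-0.8, -0.4) ⇒ out
candidate 4: (m,n)=(-1,0) → π∥ = -1+0·τ ≈ -1.00000, π⊥ = -1+0·τ' ≈ -1.00000 ∉ [-0.8, -0.4) ⇒ out
candidate 5: (m,n)=(-3,-3) → π∥ = -3-3·τ ≈ -7.85410, π⊥ = -3-3·τ' ≈ -1.14590 ∉ [-0.8, -0.4) ⇒ out
candidate 6: (m,n)=(-10,9) → π∥ = -10+9·τ ≈ 4.56231, π⊥ = -10+9·τ' ≈ -15.56231 ∉ [-0.8, -0.4) ⇒ out

1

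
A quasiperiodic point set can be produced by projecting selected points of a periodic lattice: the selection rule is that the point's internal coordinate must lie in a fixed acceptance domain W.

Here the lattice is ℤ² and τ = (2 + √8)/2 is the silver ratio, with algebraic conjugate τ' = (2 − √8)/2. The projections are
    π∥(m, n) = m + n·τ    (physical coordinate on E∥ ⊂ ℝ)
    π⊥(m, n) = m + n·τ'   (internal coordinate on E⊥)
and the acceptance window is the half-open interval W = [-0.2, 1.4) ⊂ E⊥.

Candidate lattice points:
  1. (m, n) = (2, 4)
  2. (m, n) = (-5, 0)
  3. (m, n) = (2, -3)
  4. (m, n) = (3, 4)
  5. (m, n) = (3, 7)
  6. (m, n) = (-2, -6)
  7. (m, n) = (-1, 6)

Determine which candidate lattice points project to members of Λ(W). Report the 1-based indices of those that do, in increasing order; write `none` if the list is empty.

Numerically τ ≈ 2.414214 and τ' = −1/τ ≈ -0.414214.
candidate 1: (m,n)=(2,4) → π∥ = 2+4·τ ≈ 11.656854, π⊥ = 2+4·τ' ≈ 0.343146 ∈ [-0.2, 1.4) ⇒ IN Λ
candidate 2: (m,n)=(-5,0) → π∥ = -5+0·τ ≈ -5.000000, π⊥ = -5+0·τ' ≈ -5.000000 ∉ [-0.2, 1.4) ⇒ out
candidate 3: (m,n)=(2,-3) → π∥ = 2-3·τ ≈ -5.242641, π⊥ = 2-3·τ' ≈ 3.242641 ∉ [-0.2, 1.4) ⇒ out
candidate 4: (m,n)=(3,4) → π∥ = 3+4·τ ≈ 12.656854, π⊥ = 3+4·τ' ≈ 1.343146 ∈ [-0.2, 1.4) ⇒ IN Λ
candidate 5: (m,n)=(3,7) → π∥ = 3+7·τ ≈ 19.899495, π⊥ = 3+7·τ' ≈ 0.100505 ∈ [-0.2, 1.4) ⇒ IN Λ
candidate 6: (m,n)=(-2,-6) → π∥ = -2-6·τ ≈ -16.485281, π⊥ = -2-6·τ' ≈ 0.485281 ∈ [-0.2, 1.4) ⇒ IN Λ
candidate 7: (m,n)=(-1,6) → π∥ = -1+6·τ ≈ 13.485281, π⊥ = -1+6·τ' ≈ -3.485281 ∉ [-0.2, 1.4) ⇒ out

1, 4, 5, 6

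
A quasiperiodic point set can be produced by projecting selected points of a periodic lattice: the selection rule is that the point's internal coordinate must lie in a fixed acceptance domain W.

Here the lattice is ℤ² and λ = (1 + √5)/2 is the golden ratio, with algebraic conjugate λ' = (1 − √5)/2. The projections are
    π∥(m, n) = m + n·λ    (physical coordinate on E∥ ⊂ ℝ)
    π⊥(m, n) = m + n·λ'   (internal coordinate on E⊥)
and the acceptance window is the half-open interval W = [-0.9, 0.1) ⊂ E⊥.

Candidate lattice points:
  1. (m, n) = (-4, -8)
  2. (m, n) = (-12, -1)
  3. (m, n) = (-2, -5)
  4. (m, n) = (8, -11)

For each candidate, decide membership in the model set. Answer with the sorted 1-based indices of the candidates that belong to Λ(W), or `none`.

Compute λ' = (1−√5)/2 = -0.6180, so π⊥(m,n) = m -0.6180·n.
candidate 1: (m,n)=(-4,-8) → π∥ = -4-8·λ ≈ -16.9443, π⊥ = -4-8·λ' ≈ 0.9443 ∉ [-0.9, 0.1) ⇒ out
candidate 2: (m,n)=(-12,-1) → π∥ = -12-1·λ ≈ -13.6180, π⊥ = -12-1·λ' ≈ -11.3820 ∉ [-0.9, 0.1) ⇒ out
candidate 3: (m,n)=(-2,-5) → π∥ = -2-5·λ ≈ -10.0902, π⊥ = -2-5·λ' ≈ 1.0902 ∉ [-0.9, 0.1) ⇒ out
candidate 4: (m,n)=(8,-11) → π∥ = 8-11·λ ≈ -9.7984, π⊥ = 8-11·λ' ≈ 14.7984 ∉ [-0.9, 0.1) ⇒ out

none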